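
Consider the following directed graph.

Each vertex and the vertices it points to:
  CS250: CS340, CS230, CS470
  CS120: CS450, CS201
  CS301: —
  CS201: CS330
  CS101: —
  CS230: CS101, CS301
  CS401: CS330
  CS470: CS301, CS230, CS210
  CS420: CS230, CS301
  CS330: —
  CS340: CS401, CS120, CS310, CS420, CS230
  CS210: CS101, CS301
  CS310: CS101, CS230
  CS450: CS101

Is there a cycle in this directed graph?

DFS with white/gray/black marking, starting from CS101:
CS101 gray
CS101 black
CS250 gray
  CS340 gray
    CS401 gray
      CS330 gray
      CS330 black
    CS401 black
    CS120 gray
      CS450 gray
        CS450→CS101: CS101 black — skip
      CS450 black
      CS201 gray
        CS201→CS330: CS330 black — skip
      CS201 black
    CS120 black
    CS310 gray
      CS310→CS101: CS101 black — skip
      CS230 gray
        CS230→CS101: CS101 black — skip
        CS301 gray
        CS301 black
      CS230 black
    CS310 black
    CS420 gray
      CS420→CS230: CS230 black — skip
      CS420→CS301: CS301 black — skip
    CS420 black
    CS340→CS230: CS230 black — skip
  CS340 black
  CS250→CS230: CS230 black — skip
  CS470 gray
    CS470→CS301: CS301 black — skip
    CS470→CS230: CS230 black — skip
    CS210 gray
      CS210→CS101: CS101 black — skip
      CS210→CS301: CS301 black — skip
    CS210 black
  CS470 black
CS250 black
Every edge goes to a white or black vertex — no back edge, so the graph is acyclic.

No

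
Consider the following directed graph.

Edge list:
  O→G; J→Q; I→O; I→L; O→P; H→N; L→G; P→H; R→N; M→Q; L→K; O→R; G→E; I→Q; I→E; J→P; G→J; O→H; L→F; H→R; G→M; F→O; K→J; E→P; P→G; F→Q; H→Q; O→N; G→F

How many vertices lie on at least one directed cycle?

A vertex is on a directed cycle iff it belongs to a strongly connected component of size ≥ 2 (or has a self-loop).
The vertices on cycles are {E, F, G, J, O, P} — 6 in total.

6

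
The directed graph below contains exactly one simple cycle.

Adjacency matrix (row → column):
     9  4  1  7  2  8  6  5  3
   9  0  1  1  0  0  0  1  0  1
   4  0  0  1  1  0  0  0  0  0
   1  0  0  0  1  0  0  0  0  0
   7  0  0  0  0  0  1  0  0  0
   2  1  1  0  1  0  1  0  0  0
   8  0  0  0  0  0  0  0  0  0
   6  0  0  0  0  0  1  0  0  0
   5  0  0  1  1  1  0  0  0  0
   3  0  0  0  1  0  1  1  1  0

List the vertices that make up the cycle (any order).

2, 3, 5, 9

DFS with gray/black marking from 2:
2 gray
  9 gray
    6 gray
      8 gray
      8 black
    6 black
    1 gray
      7 gray
        7→8: 8 black — skip
      7 black
    1 black
    3 gray
      3→8: 8 black — skip
      3→6: 6 black — skip
      3→7: 7 black — skip
      5 gray
        5→2: 2 is gray → back edge
Back edge closes the cycle 2 → 9 → 3 → 5 → 2; its vertices are {2, 3, 5, 9}.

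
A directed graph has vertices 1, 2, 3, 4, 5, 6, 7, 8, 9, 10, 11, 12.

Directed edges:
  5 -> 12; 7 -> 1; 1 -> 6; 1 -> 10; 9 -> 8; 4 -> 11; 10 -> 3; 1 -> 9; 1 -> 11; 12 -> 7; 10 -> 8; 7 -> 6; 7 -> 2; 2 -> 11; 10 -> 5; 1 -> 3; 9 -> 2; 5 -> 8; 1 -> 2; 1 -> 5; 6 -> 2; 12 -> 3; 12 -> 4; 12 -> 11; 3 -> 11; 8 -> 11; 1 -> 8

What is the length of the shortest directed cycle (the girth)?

4

For each vertex v, BFS finds the shortest path from v back to v.
The shortest such closed walk is 7 → 1 → 5 → 12 → 7, length 4.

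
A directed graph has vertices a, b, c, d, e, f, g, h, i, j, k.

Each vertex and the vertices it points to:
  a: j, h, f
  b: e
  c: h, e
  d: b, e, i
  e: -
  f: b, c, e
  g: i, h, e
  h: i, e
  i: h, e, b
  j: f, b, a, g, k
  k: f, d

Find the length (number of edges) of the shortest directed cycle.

For each vertex v, BFS finds the shortest path from v back to v.
The shortest such closed walk is a → j → a, length 2.

2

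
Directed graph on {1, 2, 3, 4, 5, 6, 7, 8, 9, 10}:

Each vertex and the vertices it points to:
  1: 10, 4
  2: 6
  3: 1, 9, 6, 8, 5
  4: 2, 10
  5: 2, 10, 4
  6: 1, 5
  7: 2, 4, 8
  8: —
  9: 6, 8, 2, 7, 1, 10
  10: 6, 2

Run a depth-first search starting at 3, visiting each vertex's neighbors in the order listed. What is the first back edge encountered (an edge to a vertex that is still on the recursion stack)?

DFS from 3 (visiting each vertex's neighbors in the order listed); mark gray on enter, black on exit:
3 gray
  1 gray
    10 gray
      6 gray
        6→1: 1 is gray → back edge
First back edge: 6 → 1.

6→1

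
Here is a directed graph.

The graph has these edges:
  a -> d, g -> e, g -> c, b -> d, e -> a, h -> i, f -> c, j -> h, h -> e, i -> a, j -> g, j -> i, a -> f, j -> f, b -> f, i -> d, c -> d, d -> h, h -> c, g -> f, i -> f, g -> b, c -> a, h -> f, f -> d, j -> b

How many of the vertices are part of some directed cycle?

A vertex is on a directed cycle iff it belongs to a strongly connected component of size ≥ 2 (or has a self-loop).
The vertices on cycles are {a, c, d, e, f, h, i} — 7 in total.

7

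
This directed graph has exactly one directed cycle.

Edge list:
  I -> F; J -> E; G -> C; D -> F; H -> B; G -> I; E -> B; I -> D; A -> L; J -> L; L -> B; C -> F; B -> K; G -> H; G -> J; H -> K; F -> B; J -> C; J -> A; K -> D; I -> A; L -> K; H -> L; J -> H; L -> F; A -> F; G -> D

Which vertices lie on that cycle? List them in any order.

DFS with gray/black marking from D:
D gray
  F gray
    B gray
      K gray
        K→D: D is gray → back edge
Back edge closes the cycle D → F → B → K → D; its vertices are {B, D, F, K}.

B, D, F, K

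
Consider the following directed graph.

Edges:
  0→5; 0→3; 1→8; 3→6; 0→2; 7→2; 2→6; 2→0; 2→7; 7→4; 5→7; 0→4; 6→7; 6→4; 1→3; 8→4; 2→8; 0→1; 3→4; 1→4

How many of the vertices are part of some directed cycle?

A vertex is on a directed cycle iff it belongs to a strongly connected component of size ≥ 2 (or has a self-loop).
The vertices on cycles are {0, 1, 2, 3, 5, 6, 7} — 7 in total.

7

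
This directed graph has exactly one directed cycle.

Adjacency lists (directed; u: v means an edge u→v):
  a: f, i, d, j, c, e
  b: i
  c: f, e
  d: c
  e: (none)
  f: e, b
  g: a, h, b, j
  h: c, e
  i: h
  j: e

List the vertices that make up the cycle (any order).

b, c, f, h, i

DFS with gray/black marking from f:
f gray
  e gray
  e black
  b gray
    i gray
      h gray
        c gray
          c→f: f is gray → back edge
Back edge closes the cycle f → b → i → h → c → f; its vertices are {b, c, f, h, i}.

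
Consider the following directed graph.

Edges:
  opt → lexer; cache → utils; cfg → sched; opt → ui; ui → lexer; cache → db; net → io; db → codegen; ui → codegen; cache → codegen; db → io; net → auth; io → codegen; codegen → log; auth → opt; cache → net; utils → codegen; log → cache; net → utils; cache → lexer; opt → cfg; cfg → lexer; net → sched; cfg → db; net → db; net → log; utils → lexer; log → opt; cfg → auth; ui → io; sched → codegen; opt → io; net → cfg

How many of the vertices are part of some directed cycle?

12

A vertex is on a directed cycle iff it belongs to a strongly connected component of size ≥ 2 (or has a self-loop).
The vertices on cycles are {db, io, ui, cfg, log, net, opt, auth, cache, sched, utils, codegen} — 12 in total.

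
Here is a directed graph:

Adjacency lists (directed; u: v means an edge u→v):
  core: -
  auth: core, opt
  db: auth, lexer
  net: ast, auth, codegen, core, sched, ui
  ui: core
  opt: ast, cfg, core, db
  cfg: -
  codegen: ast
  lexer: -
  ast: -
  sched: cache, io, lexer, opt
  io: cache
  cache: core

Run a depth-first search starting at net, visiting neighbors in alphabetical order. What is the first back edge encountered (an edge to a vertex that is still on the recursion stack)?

DFS from net (visiting neighbors in alphabetical order); mark gray on enter, black on exit:
net gray
  ast gray
  ast black
  auth gray
    core gray
    core black
    opt gray
      opt→ast: ast black — skip
      cfg gray
      cfg black
      opt→core: core black — skip
      db gray
        db→auth: auth is gray → back edge
First back edge: db → auth.

db→auth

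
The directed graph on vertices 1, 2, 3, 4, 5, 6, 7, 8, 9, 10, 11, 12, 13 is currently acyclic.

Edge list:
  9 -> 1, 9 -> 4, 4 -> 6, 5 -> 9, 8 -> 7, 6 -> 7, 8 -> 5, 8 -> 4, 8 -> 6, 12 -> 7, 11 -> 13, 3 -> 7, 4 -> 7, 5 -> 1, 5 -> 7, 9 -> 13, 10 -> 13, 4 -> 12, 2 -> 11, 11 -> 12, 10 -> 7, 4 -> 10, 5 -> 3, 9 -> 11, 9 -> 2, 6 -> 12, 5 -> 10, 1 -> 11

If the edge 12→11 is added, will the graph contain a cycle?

Yes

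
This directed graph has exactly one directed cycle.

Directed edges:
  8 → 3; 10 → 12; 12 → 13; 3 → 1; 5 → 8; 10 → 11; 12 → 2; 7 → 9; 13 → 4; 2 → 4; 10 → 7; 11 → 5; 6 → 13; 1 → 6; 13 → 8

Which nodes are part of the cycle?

DFS with gray/black marking from 13:
13 gray
  4 gray
  4 black
  8 gray
    3 gray
      1 gray
        6 gray
          6→13: 13 is gray → back edge
Back edge closes the cycle 13 → 8 → 3 → 1 → 6 → 13; its vertices are {1, 3, 6, 8, 13}.

1, 3, 6, 8, 13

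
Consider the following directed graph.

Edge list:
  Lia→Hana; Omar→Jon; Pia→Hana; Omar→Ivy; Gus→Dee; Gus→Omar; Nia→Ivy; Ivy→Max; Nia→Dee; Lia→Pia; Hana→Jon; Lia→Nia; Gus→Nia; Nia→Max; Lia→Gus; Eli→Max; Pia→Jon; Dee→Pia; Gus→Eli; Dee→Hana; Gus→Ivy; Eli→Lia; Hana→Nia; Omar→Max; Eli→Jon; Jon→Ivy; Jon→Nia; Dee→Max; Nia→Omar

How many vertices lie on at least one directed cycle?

A vertex is on a directed cycle iff it belongs to a strongly connected component of size ≥ 2 (or has a self-loop).
The vertices on cycles are {Dee, Eli, Gus, Jon, Lia, Nia, Pia, Hana, Omar} — 9 in total.

9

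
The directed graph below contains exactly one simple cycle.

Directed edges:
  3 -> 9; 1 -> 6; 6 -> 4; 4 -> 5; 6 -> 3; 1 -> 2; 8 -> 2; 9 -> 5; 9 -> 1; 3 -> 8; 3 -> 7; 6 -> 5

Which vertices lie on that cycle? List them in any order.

1, 3, 6, 9

DFS with gray/black marking from 3:
3 gray
  8 gray
    2 gray
    2 black
  8 black
  7 gray
  7 black
  9 gray
    1 gray
      6 gray
        5 gray
        5 black
        6→3: 3 is gray → back edge
Back edge closes the cycle 3 → 9 → 1 → 6 → 3; its vertices are {1, 3, 6, 9}.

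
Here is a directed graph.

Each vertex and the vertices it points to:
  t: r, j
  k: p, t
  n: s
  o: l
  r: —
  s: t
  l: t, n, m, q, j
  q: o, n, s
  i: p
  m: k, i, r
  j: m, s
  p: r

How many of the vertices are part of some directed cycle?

A vertex is on a directed cycle iff it belongs to a strongly connected component of size ≥ 2 (or has a self-loop).
The vertices on cycles are {j, k, l, m, o, q, s, t} — 8 in total.

8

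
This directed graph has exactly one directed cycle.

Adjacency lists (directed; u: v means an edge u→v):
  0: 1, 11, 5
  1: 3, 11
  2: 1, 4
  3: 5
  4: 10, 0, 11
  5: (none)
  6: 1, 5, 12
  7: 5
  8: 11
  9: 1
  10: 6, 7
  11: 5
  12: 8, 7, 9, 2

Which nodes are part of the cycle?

DFS with gray/black marking from 12:
12 gray
  8 gray
    11 gray
      5 gray
      5 black
    11 black
  8 black
  7 gray
    7→5: 5 black — skip
  7 black
  9 gray
    1 gray
      3 gray
        3→5: 5 black — skip
      3 black
      1→11: 11 black — skip
    1 black
  9 black
  2 gray
    2→1: 1 black — skip
    4 gray
      10 gray
        6 gray
          6→1: 1 black — skip
          6→5: 5 black — skip
          6→12: 12 is gray → back edge
Back edge closes the cycle 12 → 2 → 4 → 10 → 6 → 12; its vertices are {2, 4, 6, 10, 12}.

2, 4, 6, 10, 12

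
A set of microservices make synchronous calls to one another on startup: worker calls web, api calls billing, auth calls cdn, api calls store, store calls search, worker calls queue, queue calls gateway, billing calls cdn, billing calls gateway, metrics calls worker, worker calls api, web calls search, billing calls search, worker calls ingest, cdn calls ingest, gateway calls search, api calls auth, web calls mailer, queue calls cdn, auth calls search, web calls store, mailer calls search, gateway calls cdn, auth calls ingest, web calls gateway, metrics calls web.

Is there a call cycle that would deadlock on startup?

DFS with white/gray/black marking, starting from mailer:
mailer gray
  search gray
  search black
mailer black
cdn gray
  ingest gray
  ingest black
cdn black
worker gray
  queue gray
    queue→cdn: cdn black — skip
    gateway gray
      gateway→search: search black — skip
      gateway→cdn: cdn black — skip
    gateway black
  queue black
  worker→ingest: ingest black — skip
  web gray
    web→gateway: gateway black — skip
    web→mailer: mailer black — skip
    store gray
      store→search: search black — skip
    store black
    web→search: search black — skip
  web black
  api gray
    billing gray
      billing→search: search black — skip
      billing→gateway: gateway black — skip
      billing→cdn: cdn black — skip
    billing black
    api→store: store black — skip
    auth gray
      auth→search: search black — skip
      auth→ingest: ingest black — skip
      auth→cdn: cdn black — skip
    auth black
  api black
worker black
metrics gray
  metrics→worker: worker black — skip
  metrics→web: web black — skip
metrics black
Every edge goes to a white or black vertex — no back edge, so the graph is acyclic.

No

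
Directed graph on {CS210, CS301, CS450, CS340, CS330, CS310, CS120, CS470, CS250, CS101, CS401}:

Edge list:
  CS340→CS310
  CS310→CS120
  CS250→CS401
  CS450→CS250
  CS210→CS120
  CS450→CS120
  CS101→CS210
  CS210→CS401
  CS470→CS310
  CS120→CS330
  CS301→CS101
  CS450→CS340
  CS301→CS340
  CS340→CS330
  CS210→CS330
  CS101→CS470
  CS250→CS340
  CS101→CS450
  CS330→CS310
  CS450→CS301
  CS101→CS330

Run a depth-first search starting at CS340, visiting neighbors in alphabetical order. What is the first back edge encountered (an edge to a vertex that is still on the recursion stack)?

DFS from CS340 (visiting neighbors in alphabetical order); mark gray on enter, black on exit:
CS340 gray
  CS310 gray
    CS120 gray
      CS330 gray
        CS330→CS310: CS310 is gray → back edge
First back edge: CS330 → CS310.

CS330->CS310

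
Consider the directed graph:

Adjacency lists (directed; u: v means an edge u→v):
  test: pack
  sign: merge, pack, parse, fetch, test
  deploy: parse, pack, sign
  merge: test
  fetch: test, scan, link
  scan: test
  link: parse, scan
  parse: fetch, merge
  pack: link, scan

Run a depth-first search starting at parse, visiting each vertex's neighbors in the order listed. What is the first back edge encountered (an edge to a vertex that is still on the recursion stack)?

link->parse

DFS from parse (visiting each vertex's neighbors in the order listed); mark gray on enter, black on exit:
parse gray
  fetch gray
    test gray
      pack gray
        link gray
          link→parse: parse is gray → back edge
First back edge: link → parse.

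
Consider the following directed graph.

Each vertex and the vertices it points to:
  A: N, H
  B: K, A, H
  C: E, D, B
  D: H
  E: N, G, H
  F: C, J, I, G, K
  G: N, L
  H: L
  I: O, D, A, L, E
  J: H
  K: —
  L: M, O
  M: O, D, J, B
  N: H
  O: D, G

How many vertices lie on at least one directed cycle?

A vertex is on a directed cycle iff it belongs to a strongly connected component of size ≥ 2 (or has a self-loop).
The vertices on cycles are {A, B, D, G, H, J, L, M, N, O} — 10 in total.

10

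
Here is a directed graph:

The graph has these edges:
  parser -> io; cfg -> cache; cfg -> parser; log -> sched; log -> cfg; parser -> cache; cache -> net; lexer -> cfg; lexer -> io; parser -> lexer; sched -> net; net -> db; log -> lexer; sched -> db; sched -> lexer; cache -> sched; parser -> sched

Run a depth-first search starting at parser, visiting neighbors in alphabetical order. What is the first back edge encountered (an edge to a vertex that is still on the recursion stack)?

cfg->cache

DFS from parser (visiting neighbors in alphabetical order); mark gray on enter, black on exit:
parser gray
  cache gray
    net gray
      db gray
      db black
    net black
    sched gray
      sched→db: db black — skip
      lexer gray
        cfg gray
          cfg→cache: cache is gray → back edge
First back edge: cfg → cache.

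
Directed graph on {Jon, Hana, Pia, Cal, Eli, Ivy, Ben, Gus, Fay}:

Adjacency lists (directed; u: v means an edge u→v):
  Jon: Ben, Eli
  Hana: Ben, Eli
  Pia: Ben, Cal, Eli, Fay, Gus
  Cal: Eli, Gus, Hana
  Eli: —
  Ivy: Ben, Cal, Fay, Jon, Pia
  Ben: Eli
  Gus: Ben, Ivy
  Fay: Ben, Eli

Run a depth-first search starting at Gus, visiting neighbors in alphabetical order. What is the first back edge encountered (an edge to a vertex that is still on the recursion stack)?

Cal→Gus

DFS from Gus (visiting neighbors in alphabetical order); mark gray on enter, black on exit:
Gus gray
  Ben gray
    Eli gray
    Eli black
  Ben black
  Ivy gray
    Ivy→Ben: Ben black — skip
    Cal gray
      Cal→Eli: Eli black — skip
      Cal→Gus: Gus is gray → back edge
First back edge: Cal → Gus.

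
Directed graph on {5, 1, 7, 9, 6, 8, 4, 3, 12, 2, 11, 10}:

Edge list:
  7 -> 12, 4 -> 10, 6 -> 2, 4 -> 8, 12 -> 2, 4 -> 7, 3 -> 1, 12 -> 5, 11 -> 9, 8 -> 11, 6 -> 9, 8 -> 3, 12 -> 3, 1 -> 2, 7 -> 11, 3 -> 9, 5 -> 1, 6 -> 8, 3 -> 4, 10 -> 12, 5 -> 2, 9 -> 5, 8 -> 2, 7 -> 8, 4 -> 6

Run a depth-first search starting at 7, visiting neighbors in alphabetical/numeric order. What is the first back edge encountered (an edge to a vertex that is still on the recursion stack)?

6->8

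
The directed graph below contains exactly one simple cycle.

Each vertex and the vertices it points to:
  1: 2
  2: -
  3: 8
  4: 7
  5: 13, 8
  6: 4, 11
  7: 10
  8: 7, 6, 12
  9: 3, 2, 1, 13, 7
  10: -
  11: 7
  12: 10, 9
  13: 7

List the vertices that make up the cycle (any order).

DFS with gray/black marking from 8:
8 gray
  7 gray
    10 gray
    10 black
  7 black
  6 gray
    4 gray
      4→7: 7 black — skip
    4 black
    11 gray
      11→7: 7 black — skip
    11 black
  6 black
  12 gray
    12→10: 10 black — skip
    9 gray
      3 gray
        3→8: 8 is gray → back edge
Back edge closes the cycle 8 → 12 → 9 → 3 → 8; its vertices are {3, 8, 9, 12}.

3, 8, 9, 12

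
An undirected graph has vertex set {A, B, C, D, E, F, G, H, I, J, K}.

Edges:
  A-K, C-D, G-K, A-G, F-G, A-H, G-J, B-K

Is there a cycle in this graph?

Yes

DFS, tracking each vertex's parent; an edge to a visited non-parent vertex closes a cycle.
Start from B:
visit B (parent –)
  visit K (parent B)
    visit A (parent K)
      visit G (parent A)
        visit J (parent G)
          J–G: parent, skip
        visit F (parent G)
          F–G: parent, skip
        G–A: parent, skip
        G–K: K visited and ≠ parent → cycle
Cycle: K – A – G – K.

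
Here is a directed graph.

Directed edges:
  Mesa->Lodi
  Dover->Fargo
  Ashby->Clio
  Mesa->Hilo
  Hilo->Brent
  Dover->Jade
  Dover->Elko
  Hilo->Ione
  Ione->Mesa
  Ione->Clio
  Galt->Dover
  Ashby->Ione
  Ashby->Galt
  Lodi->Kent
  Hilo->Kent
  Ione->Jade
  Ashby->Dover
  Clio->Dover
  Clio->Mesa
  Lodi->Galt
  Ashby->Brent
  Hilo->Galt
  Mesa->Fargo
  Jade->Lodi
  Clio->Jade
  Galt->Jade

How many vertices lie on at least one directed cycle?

8

A vertex is on a directed cycle iff it belongs to a strongly connected component of size ≥ 2 (or has a self-loop).
The vertices on cycles are {Clio, Galt, Hilo, Ione, Jade, Lodi, Mesa, Dover} — 8 in total.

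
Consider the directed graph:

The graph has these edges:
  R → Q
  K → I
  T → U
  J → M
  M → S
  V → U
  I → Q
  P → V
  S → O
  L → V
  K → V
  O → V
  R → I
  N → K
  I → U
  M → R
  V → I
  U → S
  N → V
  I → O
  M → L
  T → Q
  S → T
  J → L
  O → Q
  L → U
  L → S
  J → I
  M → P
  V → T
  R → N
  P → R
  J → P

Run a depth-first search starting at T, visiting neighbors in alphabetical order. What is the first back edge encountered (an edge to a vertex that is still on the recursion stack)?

DFS from T (visiting neighbors in alphabetical order); mark gray on enter, black on exit:
T gray
  Q gray
  Q black
  U gray
    S gray
      O gray
        O→Q: Q black — skip
        V gray
          I gray
            I→O: O is gray → back edge
First back edge: I → O.

I->O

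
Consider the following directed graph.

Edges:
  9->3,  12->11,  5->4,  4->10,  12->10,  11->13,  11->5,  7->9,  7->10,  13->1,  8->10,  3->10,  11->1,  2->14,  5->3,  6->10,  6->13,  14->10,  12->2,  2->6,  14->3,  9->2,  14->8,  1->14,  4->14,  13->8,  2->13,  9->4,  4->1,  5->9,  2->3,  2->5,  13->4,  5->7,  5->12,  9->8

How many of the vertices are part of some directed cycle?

6

A vertex is on a directed cycle iff it belongs to a strongly connected component of size ≥ 2 (or has a self-loop).
The vertices on cycles are {2, 5, 7, 9, 11, 12} — 6 in total.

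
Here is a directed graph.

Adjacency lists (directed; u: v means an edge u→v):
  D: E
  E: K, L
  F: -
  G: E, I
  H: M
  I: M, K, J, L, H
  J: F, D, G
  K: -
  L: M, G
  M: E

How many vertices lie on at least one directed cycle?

8

A vertex is on a directed cycle iff it belongs to a strongly connected component of size ≥ 2 (or has a self-loop).
The vertices on cycles are {D, E, G, H, I, J, L, M} — 8 in total.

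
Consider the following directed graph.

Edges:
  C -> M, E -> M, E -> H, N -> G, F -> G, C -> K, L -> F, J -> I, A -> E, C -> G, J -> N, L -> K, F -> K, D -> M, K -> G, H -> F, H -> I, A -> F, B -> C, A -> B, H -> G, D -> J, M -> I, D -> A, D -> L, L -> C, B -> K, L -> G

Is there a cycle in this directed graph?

No

DFS with white/gray/black marking, starting from N:
N gray
  G gray
  G black
N black
A gray
  F gray
    K gray
      K→G: G black — skip
    K black
    F→G: G black — skip
  F black
  E gray
    H gray
      H→F: F black — skip
      I gray
      I black
      H→G: G black — skip
    H black
    M gray
      M→I: I black — skip
    M black
  E black
  B gray
    C gray
      C→K: K black — skip
      C→M: M black — skip
      C→G: G black — skip
    C black
    B→K: K black — skip
  B black
A black
D gray
  J gray
    J→N: N black — skip
    J→I: I black — skip
  J black
  D→M: M black — skip
  L gray
    L→C: C black — skip
    L→F: F black — skip
    L→G: G black — skip
    L→K: K black — skip
  L black
  D→A: A black — skip
D black
Every edge goes to a white or black vertex — no back edge, so the graph is acyclic.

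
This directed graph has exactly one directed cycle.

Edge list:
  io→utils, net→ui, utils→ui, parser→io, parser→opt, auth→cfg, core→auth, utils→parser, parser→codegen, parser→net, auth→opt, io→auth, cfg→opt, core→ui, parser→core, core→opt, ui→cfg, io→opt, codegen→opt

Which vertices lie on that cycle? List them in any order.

DFS with gray/black marking from io:
io gray
  auth gray
    opt gray
    opt black
    cfg gray
      cfg→opt: opt black — skip
    cfg black
  auth black
  io→opt: opt black — skip
  utils gray
    ui gray
      ui→cfg: cfg black — skip
    ui black
    parser gray
      parser→io: io is gray → back edge
Back edge closes the cycle io → utils → parser → io; its vertices are {io, utils, parser}.

io, utils, parser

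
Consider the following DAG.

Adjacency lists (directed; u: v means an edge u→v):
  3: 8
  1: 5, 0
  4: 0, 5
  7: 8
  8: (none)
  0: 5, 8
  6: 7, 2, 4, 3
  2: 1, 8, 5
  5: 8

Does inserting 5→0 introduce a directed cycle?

Yes

Adding 5→0 creates a cycle iff 0 can already reach 5.
Path from 0: 0 → 5.
So 0 → … → 5 → 0 is a cycle.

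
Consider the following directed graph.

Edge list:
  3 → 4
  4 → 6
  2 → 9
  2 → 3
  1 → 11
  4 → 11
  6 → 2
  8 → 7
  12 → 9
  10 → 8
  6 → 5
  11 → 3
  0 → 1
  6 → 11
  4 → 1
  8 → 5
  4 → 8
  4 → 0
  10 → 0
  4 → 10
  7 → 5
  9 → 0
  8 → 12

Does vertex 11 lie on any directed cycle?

11 is on a cycle iff 11 can reach itself via ≥1 edge.
11 → 3 → 4 → 11 — yes.

Yes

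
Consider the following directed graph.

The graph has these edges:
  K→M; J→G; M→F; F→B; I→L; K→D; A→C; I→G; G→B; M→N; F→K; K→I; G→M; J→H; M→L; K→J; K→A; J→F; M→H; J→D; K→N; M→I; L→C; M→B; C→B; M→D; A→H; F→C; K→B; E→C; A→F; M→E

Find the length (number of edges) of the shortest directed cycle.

3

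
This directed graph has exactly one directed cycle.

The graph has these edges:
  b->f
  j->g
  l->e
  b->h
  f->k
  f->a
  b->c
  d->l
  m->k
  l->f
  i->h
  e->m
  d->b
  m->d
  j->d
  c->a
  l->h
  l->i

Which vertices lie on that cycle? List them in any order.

d, e, l, m

DFS with gray/black marking from d:
d gray
  b gray
    c gray
      a gray
      a black
    c black
    h gray
    h black
    f gray
      f→a: a black — skip
      k gray
      k black
    f black
  b black
  l gray
    e gray
      m gray
        m→k: k black — skip
        m→d: d is gray → back edge
Back edge closes the cycle d → l → e → m → d; its vertices are {d, e, l, m}.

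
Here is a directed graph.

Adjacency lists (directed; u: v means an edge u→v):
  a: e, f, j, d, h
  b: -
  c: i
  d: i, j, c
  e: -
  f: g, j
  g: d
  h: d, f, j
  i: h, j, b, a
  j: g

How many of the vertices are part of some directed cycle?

A vertex is on a directed cycle iff it belongs to a strongly connected component of size ≥ 2 (or has a self-loop).
The vertices on cycles are {a, c, d, f, g, h, i, j} — 8 in total.

8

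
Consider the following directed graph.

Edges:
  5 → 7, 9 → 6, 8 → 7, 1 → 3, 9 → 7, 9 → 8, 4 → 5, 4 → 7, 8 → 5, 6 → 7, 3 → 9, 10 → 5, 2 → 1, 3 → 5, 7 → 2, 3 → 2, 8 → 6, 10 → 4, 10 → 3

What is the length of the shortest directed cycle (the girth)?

For each vertex v, BFS finds the shortest path from v back to v.
The shortest such closed walk is 3 → 2 → 1 → 3, length 3.

3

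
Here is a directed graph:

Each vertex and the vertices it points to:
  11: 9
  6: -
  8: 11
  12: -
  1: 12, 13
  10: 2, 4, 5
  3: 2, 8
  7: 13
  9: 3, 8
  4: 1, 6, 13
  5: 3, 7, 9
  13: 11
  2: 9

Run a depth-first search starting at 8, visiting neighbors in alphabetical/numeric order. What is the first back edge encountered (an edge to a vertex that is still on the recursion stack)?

2→9

DFS from 8 (visiting neighbors in alphabetical/numeric order); mark gray on enter, black on exit:
8 gray
  11 gray
    9 gray
      3 gray
        2 gray
          2→9: 9 is gray → back edge
First back edge: 2 → 9.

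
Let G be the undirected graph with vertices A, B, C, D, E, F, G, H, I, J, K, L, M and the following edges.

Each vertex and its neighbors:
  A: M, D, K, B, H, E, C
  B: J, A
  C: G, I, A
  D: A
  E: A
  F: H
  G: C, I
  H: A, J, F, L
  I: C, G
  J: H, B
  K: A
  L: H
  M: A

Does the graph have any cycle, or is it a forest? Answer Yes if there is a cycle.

DFS, tracking each vertex's parent; an edge to a visited non-parent vertex closes a cycle.
Start from J:
visit J (parent –)
  visit H (parent J)
    visit A (parent H)
      visit M (parent A)
        M–A: parent, skip
      visit D (parent A)
        D–A: parent, skip
      visit K (parent A)
        K–A: parent, skip
      visit B (parent A)
        B–J: J visited and ≠ parent → cycle
Cycle: J – H – A – B – J.

Yes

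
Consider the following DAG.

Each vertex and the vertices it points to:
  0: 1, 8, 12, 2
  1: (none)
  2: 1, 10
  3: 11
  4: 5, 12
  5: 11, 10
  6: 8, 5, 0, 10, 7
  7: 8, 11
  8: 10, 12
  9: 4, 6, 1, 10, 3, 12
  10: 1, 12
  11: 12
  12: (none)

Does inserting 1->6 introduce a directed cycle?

Adding 1→6 creates a cycle iff 6 can already reach 1.
Path from 6: 6 → 0 → 1.
So 6 → … → 1 → 6 is a cycle.

Yes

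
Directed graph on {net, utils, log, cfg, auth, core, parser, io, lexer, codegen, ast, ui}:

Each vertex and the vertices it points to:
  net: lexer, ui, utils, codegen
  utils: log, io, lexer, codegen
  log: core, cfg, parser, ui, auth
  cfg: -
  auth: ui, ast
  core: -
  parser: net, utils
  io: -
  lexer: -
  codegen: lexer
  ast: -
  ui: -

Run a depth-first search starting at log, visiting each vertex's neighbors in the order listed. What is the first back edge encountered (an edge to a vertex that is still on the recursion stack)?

DFS from log (visiting each vertex's neighbors in the order listed); mark gray on enter, black on exit:
log gray
  core gray
  core black
  cfg gray
  cfg black
  parser gray
    net gray
      lexer gray
      lexer black
      ui gray
      ui black
      utils gray
        utils→log: log is gray → back edge
First back edge: utils → log.

utils->log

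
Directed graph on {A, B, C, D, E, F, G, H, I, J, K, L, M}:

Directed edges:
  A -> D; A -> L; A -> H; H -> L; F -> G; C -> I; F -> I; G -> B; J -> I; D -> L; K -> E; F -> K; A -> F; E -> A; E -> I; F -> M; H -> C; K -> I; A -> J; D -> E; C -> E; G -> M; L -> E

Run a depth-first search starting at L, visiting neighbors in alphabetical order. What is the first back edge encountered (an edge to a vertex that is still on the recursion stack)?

D→E

DFS from L (visiting neighbors in alphabetical order); mark gray on enter, black on exit:
L gray
  E gray
    A gray
      D gray
        D→E: E is gray → back edge
First back edge: D → E.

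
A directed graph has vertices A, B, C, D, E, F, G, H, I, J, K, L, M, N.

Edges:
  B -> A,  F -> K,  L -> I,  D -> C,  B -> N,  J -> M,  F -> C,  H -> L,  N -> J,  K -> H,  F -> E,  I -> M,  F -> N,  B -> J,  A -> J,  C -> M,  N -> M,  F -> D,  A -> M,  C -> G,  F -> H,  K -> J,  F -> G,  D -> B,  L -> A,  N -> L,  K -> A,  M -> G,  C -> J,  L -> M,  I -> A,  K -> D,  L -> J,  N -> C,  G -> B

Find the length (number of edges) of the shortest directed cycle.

For each vertex v, BFS finds the shortest path from v back to v.
The shortest such closed walk is G → B → A → M → G, length 4.

4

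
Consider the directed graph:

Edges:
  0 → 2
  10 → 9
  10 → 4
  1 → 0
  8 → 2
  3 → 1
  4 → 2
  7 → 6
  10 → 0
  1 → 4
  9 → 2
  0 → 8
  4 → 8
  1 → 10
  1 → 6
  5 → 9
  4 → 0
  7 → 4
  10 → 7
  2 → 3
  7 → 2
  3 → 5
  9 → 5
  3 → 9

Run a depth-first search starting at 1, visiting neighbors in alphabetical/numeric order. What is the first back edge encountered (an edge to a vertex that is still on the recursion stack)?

3→1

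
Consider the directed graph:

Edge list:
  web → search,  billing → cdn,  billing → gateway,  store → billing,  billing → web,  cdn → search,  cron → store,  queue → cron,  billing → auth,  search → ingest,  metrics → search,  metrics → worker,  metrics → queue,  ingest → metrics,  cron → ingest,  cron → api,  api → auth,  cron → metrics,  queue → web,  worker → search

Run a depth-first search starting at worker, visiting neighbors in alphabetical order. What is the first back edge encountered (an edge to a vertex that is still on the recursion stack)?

cron->ingest

DFS from worker (visiting neighbors in alphabetical order); mark gray on enter, black on exit:
worker gray
  search gray
    ingest gray
      metrics gray
        queue gray
          cron gray
            api gray
              auth gray
              auth black
            api black
            cron→ingest: ingest is gray → back edge
First back edge: cron → ingest.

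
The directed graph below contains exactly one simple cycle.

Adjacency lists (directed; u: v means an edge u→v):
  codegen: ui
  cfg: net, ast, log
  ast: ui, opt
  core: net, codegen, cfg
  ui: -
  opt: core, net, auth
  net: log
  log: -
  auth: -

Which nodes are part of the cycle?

ast, cfg, opt, core

DFS with gray/black marking from opt:
opt gray
  core gray
    net gray
      log gray
      log black
    net black
    codegen gray
      ui gray
      ui black
    codegen black
    cfg gray
      cfg→net: net black — skip
      ast gray
        ast→ui: ui black — skip
        ast→opt: opt is gray → back edge
Back edge closes the cycle opt → core → cfg → ast → opt; its vertices are {ast, cfg, opt, core}.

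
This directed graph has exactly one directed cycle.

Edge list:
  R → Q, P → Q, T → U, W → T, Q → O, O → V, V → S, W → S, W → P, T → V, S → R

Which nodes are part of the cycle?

DFS with gray/black marking from S:
S gray
  R gray
    Q gray
      O gray
        V gray
          V→S: S is gray → back edge
Back edge closes the cycle S → R → Q → O → V → S; its vertices are {O, Q, R, S, V}.

O, Q, R, S, V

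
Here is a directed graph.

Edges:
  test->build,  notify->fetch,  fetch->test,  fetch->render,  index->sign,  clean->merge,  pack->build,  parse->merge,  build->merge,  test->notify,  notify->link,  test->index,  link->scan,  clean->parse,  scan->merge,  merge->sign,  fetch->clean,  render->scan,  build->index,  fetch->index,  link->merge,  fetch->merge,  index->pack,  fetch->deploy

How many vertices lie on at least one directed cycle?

6

A vertex is on a directed cycle iff it belongs to a strongly connected component of size ≥ 2 (or has a self-loop).
The vertices on cycles are {pack, test, build, fetch, index, notify} — 6 in total.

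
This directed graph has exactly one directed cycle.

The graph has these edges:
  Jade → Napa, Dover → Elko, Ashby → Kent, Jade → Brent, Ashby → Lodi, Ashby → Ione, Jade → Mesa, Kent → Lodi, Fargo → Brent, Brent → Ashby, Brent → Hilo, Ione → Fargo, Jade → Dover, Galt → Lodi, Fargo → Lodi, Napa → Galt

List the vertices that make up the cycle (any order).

Ione, Ashby, Brent, Fargo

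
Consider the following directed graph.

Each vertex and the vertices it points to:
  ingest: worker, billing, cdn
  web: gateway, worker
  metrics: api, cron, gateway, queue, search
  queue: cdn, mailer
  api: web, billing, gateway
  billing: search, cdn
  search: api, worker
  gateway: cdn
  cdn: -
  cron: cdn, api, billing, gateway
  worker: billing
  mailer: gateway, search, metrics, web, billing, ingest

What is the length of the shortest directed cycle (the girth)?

3

For each vertex v, BFS finds the shortest path from v back to v.
The shortest such closed walk is mailer → metrics → queue → mailer, length 3.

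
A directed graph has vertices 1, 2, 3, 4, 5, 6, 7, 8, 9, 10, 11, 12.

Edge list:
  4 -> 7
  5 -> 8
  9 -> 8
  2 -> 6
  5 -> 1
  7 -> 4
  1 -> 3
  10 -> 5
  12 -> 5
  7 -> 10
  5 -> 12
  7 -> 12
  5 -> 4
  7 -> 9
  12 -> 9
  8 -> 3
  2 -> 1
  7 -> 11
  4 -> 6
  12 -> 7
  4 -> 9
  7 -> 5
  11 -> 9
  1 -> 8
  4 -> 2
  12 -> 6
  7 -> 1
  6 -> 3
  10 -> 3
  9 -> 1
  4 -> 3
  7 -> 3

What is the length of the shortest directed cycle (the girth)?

For each vertex v, BFS finds the shortest path from v back to v.
The shortest such closed walk is 7 → 12 → 7, length 2.

2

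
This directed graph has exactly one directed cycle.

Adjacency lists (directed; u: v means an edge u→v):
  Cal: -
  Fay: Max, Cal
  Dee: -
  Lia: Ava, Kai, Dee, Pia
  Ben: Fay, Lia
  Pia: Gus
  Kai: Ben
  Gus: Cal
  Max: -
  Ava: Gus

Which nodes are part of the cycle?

DFS with gray/black marking from Ben:
Ben gray
  Fay gray
    Max gray
    Max black
    Cal gray
    Cal black
  Fay black
  Lia gray
    Ava gray
      Gus gray
        Gus→Cal: Cal black — skip
      Gus black
    Ava black
    Kai gray
      Kai→Ben: Ben is gray → back edge
Back edge closes the cycle Ben → Lia → Kai → Ben; its vertices are {Ben, Kai, Lia}.

Ben, Kai, Lia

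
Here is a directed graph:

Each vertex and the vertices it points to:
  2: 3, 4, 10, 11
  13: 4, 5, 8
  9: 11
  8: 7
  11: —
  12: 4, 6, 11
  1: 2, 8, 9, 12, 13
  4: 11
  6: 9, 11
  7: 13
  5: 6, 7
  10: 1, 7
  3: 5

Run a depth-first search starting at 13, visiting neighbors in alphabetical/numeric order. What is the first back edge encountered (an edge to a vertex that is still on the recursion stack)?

7→13

DFS from 13 (visiting neighbors in alphabetical/numeric order); mark gray on enter, black on exit:
13 gray
  4 gray
    11 gray
    11 black
  4 black
  5 gray
    6 gray
      9 gray
        9→11: 11 black — skip
      9 black
      6→11: 11 black — skip
    6 black
    7 gray
      7→13: 13 is gray → back edge
First back edge: 7 → 13.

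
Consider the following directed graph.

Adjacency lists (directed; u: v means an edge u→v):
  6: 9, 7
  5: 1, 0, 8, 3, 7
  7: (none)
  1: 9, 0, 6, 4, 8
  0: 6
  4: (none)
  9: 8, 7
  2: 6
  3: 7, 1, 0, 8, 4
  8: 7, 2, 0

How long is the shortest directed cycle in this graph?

For each vertex v, BFS finds the shortest path from v back to v.
The shortest such closed walk is 9 → 8 → 2 → 6 → 9, length 4.

4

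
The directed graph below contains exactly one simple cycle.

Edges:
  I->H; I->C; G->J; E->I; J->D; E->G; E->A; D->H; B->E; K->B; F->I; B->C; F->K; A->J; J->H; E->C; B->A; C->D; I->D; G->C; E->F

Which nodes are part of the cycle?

B, E, F, K

DFS with gray/black marking from K:
K gray
  B gray
    A gray
      J gray
        D gray
          H gray
          H black
        D black
        J→H: H black — skip
      J black
    A black
    E gray
      C gray
        C→D: D black — skip
      C black
      G gray
        G→C: C black — skip
        G→J: J black — skip
      G black
      I gray
        I→D: D black — skip
        I→H: H black — skip
        I→C: C black — skip
      I black
      F gray
        F→K: K is gray → back edge
Back edge closes the cycle K → B → E → F → K; its vertices are {B, E, F, K}.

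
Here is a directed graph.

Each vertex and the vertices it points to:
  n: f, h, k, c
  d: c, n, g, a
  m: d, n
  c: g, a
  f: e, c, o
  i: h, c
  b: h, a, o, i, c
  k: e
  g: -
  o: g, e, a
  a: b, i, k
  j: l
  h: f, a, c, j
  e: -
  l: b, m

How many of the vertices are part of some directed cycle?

12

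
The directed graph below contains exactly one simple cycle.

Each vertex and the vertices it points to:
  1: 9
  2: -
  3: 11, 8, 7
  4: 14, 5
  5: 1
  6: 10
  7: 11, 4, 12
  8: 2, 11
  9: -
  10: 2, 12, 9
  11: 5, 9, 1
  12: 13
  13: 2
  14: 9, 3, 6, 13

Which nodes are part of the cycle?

DFS with gray/black marking from 4:
4 gray
  14 gray
    9 gray
    9 black
    3 gray
      11 gray
        5 gray
          1 gray
            1→9: 9 black — skip
          1 black
        5 black
        11→9: 9 black — skip
        11→1: 1 black — skip
      11 black
      8 gray
        2 gray
        2 black
        8→11: 11 black — skip
      8 black
      7 gray
        7→11: 11 black — skip
        7→4: 4 is gray → back edge
Back edge closes the cycle 4 → 14 → 3 → 7 → 4; its vertices are {3, 4, 7, 14}.

3, 4, 7, 14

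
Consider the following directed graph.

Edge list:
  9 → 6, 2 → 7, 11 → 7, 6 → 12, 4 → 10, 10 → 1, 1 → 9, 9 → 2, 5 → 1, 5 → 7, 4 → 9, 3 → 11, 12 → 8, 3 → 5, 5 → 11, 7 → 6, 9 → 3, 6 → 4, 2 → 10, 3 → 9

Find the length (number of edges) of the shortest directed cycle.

For each vertex v, BFS finds the shortest path from v back to v.
The shortest such closed walk is 9 → 3 → 9, length 2.

2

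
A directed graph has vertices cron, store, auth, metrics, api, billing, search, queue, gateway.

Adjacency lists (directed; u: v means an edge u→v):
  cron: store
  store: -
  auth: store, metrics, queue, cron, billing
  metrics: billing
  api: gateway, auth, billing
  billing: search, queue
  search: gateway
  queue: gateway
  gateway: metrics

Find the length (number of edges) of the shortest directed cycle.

For each vertex v, BFS finds the shortest path from v back to v.
The shortest such closed walk is metrics → billing → search → gateway → metrics, length 4.

4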